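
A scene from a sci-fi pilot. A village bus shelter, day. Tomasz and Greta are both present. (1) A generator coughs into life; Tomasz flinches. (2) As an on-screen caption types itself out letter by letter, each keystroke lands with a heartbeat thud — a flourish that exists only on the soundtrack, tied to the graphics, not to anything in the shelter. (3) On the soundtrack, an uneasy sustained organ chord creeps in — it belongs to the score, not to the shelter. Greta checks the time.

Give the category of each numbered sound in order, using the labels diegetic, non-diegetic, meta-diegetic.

diegetic, non-diegetic, non-diegetic

(1) is diegetic: the sound comes from a generator physically present in the location.
(2) is non-diegetic: it accompanies on-screen graphics, not anything inside the story world.
Sound (3): score with no on-screen or off-screen source; it exists for the audience alone, so non-diegetic.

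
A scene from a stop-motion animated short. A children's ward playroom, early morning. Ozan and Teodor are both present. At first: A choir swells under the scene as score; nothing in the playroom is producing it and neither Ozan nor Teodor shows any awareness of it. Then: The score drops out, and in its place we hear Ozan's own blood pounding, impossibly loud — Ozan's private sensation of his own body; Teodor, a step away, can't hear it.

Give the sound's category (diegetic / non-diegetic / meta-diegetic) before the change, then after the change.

non-diegetic, meta-diegetic

Before the change: underscore with no in-world source, inaudible to the characters → non-diegetic.
After the change: the body sound is Ozan's subjective perception alone — Teodor can't hear it → meta-diegetic.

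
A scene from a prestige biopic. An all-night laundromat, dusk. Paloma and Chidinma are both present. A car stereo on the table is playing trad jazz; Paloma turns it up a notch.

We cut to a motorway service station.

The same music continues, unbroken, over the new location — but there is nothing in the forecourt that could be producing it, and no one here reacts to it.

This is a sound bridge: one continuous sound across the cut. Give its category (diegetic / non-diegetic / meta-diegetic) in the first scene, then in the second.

diegetic, non-diegetic

Scene one: a car stereo is an on-screen source and Paloma reacts to it → diegetic.
Scene two: there is no source in the forecourt and no one hears it — it's now underscore → non-diegetic.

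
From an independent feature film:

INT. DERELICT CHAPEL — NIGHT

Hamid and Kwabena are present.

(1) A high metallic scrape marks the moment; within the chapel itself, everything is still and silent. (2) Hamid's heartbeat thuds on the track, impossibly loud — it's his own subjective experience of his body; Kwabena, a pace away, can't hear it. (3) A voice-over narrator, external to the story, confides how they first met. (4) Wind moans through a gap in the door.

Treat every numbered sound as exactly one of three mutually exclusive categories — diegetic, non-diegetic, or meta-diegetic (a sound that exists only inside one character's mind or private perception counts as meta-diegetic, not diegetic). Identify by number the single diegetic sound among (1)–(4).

Sound (1): it's a sound-design accent with no in-world source; no one in the scene can hear it, so non-diegetic.
Sound (2): a subjective body sound — Hamid's private perception, inaudible to Kwabena, so meta-diegetic.
(3) is non-diegetic: external voice-over — not a character, not heard by anyone in the scene.
(4) is diegetic: wind is part of the location's real environment.
Only (4) is diegetic.

4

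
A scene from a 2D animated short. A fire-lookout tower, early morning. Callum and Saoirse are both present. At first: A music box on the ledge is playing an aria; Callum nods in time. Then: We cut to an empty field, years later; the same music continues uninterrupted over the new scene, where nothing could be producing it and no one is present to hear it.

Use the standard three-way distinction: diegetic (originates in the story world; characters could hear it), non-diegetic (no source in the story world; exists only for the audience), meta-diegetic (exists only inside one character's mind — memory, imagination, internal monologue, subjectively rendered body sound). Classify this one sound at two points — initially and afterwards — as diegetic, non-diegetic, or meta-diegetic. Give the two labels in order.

diegetic, non-diegetic

Initially: a music box is a real in-scene source and Callum reacts to it → diegetic.
Afterwards: there is no longer any in-world source and no one can hear it — it has become underscore → non-diegetic.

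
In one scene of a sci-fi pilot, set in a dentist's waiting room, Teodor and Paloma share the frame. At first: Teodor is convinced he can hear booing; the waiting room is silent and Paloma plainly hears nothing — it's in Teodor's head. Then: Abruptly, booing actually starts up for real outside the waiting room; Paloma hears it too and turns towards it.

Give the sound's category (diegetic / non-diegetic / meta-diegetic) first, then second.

meta-diegetic, diegetic

First: only Teodor 'hears' it — imagined, in his mind → meta-diegetic.
Second: now there's a real external source and Paloma hears it too — in the story world → diegetic.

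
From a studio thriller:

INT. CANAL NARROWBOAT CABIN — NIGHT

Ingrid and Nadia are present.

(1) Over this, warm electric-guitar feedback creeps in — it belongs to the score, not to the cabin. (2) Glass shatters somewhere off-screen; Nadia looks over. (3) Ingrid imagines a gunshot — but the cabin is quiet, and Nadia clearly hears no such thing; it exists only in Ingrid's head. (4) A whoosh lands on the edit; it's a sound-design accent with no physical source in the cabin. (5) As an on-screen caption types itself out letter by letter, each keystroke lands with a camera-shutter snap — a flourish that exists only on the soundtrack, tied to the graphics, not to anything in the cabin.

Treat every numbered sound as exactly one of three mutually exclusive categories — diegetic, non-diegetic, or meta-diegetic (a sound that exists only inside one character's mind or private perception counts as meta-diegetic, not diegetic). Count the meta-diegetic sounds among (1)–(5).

(1) score with no on-screen or off-screen source; it exists for the audience alone → non-diegetic.
(2) glass is a real object/event in the scene's world → diegetic.
(3) is meta-diegetic: Ingrid alone 'hears' it — an imagined sound, not present in the space.
Sound (4): it's a sound-design accent with no in-world source; no one in the scene can hear it, so non-diegetic.
(5) sound married to a title/caption — outside the diegesis by definition → non-diegetic.
Meta-diegetic: (3) — that's 1.

1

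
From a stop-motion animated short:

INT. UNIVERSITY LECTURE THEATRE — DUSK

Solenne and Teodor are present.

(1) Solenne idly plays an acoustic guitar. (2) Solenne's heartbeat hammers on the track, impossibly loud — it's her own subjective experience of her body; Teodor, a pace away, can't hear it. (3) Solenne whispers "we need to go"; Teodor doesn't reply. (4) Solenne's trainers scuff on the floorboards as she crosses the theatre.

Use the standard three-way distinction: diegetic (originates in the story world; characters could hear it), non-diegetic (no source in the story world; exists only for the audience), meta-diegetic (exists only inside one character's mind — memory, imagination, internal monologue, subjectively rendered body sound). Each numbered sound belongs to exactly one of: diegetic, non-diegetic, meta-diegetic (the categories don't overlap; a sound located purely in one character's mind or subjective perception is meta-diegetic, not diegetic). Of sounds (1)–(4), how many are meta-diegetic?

Sound (1): a character is playing an acoustic guitar on screen, so diegetic.
Sound (2): a subjective body sound — Solenne's private perception, inaudible to Teodor, so meta-diegetic.
(3) Solenne is a character speaking aloud in the scene → diegetic.
(4) Solenne's footsteps are produced in the story world → diegetic.
Meta-diegetic: (2) — that's 1.

1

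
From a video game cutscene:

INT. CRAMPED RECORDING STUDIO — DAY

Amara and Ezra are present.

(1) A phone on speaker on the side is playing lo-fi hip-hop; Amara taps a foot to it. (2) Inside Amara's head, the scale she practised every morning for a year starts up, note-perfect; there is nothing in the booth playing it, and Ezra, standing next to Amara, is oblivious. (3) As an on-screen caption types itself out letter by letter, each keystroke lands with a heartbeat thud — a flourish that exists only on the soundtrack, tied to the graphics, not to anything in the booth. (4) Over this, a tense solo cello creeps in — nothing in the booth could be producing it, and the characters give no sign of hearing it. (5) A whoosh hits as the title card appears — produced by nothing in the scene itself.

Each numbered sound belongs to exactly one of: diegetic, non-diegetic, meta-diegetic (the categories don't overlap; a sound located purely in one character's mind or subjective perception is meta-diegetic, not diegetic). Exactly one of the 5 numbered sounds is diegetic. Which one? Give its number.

(1) source music from a phone on speaker, which exists in the story world → diegetic.
(2) remembered music, private to Amara — Ezra is oblivious because it isn't in the room → meta-diegetic.
(3) it accompanies on-screen graphics, not anything inside the story world → non-diegetic.
Sound (4): it has no source in the story world and no character can hear it — it's underscore, so non-diegetic.
(5) is non-diegetic: nothing in the scene produces it; it's an accent added for the audience.
Only (1) is diegetic.

1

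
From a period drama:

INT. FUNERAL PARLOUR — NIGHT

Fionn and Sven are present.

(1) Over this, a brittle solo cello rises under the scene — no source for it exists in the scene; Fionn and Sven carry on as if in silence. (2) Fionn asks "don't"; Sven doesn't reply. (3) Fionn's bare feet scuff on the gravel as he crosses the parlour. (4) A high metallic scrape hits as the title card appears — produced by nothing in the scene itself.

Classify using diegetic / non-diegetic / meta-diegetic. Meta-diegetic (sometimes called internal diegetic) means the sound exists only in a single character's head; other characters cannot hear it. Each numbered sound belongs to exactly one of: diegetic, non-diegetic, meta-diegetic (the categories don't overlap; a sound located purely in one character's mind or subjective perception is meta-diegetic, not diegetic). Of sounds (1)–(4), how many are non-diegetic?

2

(1) is non-diegetic: it has no source in the story world and no character can hear it — it's underscore.
(2) is diegetic: on-screen dialogue — Fionn speaks and Sven is there to hear.
Sound (3): it's the physical sound of Fionn moving in the space, so diegetic.
(4) nothing in the scene produces it; it's an accent added for the audience → non-diegetic.
So 2 of the 4 are non-diegetic: (1), (4).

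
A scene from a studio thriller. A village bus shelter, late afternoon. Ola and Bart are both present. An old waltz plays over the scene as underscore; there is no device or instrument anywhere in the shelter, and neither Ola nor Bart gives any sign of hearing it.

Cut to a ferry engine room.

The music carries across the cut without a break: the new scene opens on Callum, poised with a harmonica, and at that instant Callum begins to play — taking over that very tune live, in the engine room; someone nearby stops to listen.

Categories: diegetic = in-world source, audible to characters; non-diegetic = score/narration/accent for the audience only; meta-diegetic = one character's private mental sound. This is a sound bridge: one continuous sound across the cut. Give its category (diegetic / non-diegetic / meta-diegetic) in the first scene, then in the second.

Scene one: there's no in-world source anywhere and no character hears it — underscore for the audience only → non-diegetic.
Scene two: from the moment Callum starts playing, the tune is being performed on a harmonica inside the story world and another character hears it → diegetic.

non-diegetic, diegetic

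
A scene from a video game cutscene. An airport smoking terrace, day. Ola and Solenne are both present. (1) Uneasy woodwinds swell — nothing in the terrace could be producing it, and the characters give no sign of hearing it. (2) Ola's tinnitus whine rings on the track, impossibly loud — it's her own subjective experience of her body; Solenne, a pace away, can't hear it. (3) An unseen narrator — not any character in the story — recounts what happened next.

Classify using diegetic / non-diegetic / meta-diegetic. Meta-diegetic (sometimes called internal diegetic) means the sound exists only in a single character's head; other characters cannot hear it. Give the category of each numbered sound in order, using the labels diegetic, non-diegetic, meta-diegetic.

(1) is non-diegetic: score with no on-screen or off-screen source; it exists for the audience alone.
(2) is meta-diegetic: a subjective body sound — Ola's private perception, inaudible to Solenne.
Sound (3): commentary laid over the scene from outside the fiction, so non-diegetic.

non-diegetic, meta-diegetic, non-diegetic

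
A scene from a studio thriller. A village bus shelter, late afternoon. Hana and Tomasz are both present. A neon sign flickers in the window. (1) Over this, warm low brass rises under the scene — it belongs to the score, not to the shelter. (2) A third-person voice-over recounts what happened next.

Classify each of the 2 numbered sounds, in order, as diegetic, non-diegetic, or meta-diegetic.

(1) is non-diegetic: nothing in the shelter produces it and the characters don't hear it — pure soundtrack.
Sound (2): commentary laid over the scene from outside the fiction, so non-diegetic.

non-diegetic, non-diegetic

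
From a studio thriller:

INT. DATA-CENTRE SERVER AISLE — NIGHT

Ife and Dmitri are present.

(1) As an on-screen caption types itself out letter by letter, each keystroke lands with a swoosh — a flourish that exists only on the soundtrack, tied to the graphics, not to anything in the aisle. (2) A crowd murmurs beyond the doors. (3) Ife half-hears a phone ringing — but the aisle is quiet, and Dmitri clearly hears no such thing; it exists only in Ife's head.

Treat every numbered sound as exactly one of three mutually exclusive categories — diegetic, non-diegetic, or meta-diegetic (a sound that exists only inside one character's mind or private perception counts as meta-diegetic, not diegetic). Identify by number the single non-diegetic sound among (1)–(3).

1

(1) is non-diegetic: the caption isn't part of the story world, so neither is the sound tied to it.
(2) is diegetic: it's the actual ambient sound of the location.
(3) is meta-diegetic: the sound is imagined by Ife; nothing in the story world is producing it and Dmitri can't hear it.
Only (1) is non-diegetic.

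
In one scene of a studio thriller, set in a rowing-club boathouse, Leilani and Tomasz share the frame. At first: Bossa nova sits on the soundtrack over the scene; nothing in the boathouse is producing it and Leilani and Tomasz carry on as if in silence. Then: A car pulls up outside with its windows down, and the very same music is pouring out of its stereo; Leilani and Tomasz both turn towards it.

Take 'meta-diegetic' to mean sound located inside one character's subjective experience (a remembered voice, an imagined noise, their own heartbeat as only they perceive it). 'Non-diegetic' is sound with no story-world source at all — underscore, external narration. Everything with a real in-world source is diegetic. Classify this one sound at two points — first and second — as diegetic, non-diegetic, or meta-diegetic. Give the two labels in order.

First: no in-world source exists and no character can hear it — underscore → non-diegetic.
Second: the car stereo is now a real source in the story world and the characters hear it → diegetic.

non-diegetic, diegetic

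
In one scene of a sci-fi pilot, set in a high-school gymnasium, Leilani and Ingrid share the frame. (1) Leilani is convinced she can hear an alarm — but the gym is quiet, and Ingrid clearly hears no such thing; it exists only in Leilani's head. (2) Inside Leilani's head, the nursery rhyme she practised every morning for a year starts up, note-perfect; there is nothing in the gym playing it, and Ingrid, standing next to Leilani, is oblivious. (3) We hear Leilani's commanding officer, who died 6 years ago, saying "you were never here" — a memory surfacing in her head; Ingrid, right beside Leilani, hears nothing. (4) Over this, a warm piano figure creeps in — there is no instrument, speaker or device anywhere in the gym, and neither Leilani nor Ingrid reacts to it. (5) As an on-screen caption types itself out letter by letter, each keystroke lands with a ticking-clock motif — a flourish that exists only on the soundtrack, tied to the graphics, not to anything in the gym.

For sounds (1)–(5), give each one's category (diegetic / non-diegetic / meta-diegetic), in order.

(1) is meta-diegetic: the sound is imagined by Leilani; nothing in the story world is producing it and Ingrid can't hear it.
(2) is meta-diegetic: it lives in Leilani's subjectivity, not in the gym.
Sound (3): a remembered line, private to Leilani — not present in the room, not audible to Ingrid, so meta-diegetic.
(4) is non-diegetic: nothing in the gym produces it and the characters don't hear it — pure soundtrack.
(5) is non-diegetic: sound married to a title/caption — outside the diegesis by definition.

meta-diegetic, meta-diegetic, meta-diegetic, non-diegetic, non-diegetic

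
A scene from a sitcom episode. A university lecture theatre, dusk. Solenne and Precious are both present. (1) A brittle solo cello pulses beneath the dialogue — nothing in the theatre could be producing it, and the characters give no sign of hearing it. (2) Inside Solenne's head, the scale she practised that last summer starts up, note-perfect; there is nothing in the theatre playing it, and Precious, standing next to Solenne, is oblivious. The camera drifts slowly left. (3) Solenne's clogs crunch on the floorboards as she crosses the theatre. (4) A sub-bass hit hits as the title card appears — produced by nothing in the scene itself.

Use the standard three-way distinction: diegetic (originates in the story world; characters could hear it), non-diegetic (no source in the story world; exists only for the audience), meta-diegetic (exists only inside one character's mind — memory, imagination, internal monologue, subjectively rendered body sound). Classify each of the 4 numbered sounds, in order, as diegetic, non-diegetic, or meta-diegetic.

non-diegetic, meta-diegetic, diegetic, non-diegetic

Sound (1): it has no source in the story world and no character can hear it — it's underscore, so non-diegetic.
(2) remembered music, private to Solenne — Precious is oblivious because it isn't in the room → meta-diegetic.
(3) is diegetic: Solenne's footsteps are produced in the story world.
(4) is non-diegetic: an editorial stinger — it belongs to the cut, not the story world.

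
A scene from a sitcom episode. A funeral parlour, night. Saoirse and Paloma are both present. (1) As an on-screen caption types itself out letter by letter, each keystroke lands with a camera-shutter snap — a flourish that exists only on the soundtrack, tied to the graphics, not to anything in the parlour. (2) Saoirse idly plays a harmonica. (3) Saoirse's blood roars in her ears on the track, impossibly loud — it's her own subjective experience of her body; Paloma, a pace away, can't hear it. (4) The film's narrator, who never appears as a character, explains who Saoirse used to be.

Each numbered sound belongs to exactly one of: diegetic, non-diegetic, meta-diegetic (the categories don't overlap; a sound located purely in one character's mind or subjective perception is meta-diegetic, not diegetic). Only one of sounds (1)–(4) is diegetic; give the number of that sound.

2

Sound (1): the caption isn't part of the story world, so neither is the sound tied to it, so non-diegetic.
(2) the instrument and the performer are both in the scene → diegetic.
(3) it's Saoirse's internal bodily sensation rendered as sound; only Saoirse 'hears' it → meta-diegetic.
(4) is non-diegetic: commentary laid over the scene from outside the fiction.
Only (2) is diegetic.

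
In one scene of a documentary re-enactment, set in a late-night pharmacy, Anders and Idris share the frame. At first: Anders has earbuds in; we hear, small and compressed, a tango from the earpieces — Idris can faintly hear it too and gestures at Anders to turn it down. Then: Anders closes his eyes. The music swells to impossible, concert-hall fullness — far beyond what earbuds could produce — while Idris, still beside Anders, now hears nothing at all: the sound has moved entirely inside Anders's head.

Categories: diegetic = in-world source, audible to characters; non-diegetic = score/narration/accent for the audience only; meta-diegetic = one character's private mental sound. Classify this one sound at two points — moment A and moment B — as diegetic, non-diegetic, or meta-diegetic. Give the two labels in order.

Moment A: the earbuds are a physical source both characters can hear → diegetic.
Moment B: the music now exists only as Anders's subjective experience; Idris can no longer hear it → meta-diegetic.

diegetic, meta-diegetic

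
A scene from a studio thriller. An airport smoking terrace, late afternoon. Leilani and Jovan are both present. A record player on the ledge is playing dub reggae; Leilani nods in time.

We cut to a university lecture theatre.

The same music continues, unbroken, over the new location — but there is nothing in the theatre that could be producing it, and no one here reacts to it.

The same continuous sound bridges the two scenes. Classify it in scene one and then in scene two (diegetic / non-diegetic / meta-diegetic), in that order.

diegetic, non-diegetic

Scene one: a record player is an on-screen source and Leilani reacts to it → diegetic.
Scene two: there is no source in the theatre and no one hears it — it's now underscore → non-diegetic.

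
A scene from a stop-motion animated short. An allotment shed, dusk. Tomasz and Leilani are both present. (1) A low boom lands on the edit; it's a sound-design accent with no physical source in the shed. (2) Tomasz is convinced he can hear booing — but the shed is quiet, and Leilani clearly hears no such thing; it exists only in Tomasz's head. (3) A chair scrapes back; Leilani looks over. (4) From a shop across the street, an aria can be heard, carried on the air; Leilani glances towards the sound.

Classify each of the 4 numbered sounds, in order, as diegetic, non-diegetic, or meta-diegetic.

non-diegetic, meta-diegetic, diegetic, diegetic

Sound (1): an editorial stinger — it belongs to the cut, not the story world, so non-diegetic.
(2) the sound is imagined by Tomasz; nothing in the story world is producing it and Leilani can't hear it → meta-diegetic.
(3) an in-world source (a chair); characters could hear it → diegetic.
(4) off-screen diegetic: the source is out of frame but still in the story's space → diegetic.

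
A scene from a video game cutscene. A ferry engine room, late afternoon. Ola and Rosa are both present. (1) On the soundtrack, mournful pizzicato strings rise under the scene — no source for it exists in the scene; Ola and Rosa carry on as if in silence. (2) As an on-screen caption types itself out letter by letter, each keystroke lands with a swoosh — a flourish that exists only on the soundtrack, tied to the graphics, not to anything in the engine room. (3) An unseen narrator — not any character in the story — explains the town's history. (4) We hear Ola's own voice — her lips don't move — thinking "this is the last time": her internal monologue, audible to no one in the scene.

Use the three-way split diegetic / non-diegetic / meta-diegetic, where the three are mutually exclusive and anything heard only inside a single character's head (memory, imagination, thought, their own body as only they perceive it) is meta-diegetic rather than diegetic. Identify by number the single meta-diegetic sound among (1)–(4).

(1) is non-diegetic: it has no source in the story world and no character can hear it — it's underscore.
Sound (2): the caption isn't part of the story world, so neither is the sound tied to it, so non-diegetic.
Sound (3): the narrator exists outside the story world, addressing only the audience, so non-diegetic.
(4) internal monologue — inside Ola's mind, not spoken into the scene → meta-diegetic.
Only (4) is meta-diegetic.

4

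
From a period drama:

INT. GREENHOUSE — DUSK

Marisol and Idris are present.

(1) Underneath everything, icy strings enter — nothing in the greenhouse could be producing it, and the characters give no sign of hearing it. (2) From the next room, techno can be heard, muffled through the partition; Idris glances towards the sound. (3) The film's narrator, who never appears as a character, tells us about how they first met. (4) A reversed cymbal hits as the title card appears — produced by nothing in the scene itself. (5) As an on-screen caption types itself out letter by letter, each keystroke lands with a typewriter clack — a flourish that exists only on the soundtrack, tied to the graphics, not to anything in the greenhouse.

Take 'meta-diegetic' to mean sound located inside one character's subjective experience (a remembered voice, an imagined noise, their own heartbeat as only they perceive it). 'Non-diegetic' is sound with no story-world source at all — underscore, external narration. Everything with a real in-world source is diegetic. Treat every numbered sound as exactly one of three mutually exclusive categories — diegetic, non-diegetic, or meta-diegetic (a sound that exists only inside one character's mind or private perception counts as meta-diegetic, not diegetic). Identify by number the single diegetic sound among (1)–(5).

2

(1) is non-diegetic: nothing in the greenhouse produces it and the characters don't hear it — pure soundtrack.
Sound (2): it's coming from the next room — a location within the story world — and Idris reacts, so diegetic.
(3) the narrator exists outside the story world, addressing only the audience → non-diegetic.
Sound (4): it's a sound-design accent with no in-world source; no one in the scene can hear it, so non-diegetic.
Sound (5): the caption isn't part of the story world, so neither is the sound tied to it, so non-diegetic.
Only (2) is diegetic.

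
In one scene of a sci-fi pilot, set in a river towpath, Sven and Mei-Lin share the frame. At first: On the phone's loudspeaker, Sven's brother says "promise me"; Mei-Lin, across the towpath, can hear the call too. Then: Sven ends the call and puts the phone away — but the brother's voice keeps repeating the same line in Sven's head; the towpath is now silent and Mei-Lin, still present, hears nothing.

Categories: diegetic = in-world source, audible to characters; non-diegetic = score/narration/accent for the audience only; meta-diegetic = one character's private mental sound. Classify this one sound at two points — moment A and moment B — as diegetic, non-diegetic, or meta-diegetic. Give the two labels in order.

Moment A: the loudspeaker is an in-world source; both Sven and Mei-Lin hear the call → diegetic.
Moment B: with the phone off, the voice continues only as Sven's private mental replay — Mei-Lin can't hear it → meta-diegetic.

diegetic, meta-diegetic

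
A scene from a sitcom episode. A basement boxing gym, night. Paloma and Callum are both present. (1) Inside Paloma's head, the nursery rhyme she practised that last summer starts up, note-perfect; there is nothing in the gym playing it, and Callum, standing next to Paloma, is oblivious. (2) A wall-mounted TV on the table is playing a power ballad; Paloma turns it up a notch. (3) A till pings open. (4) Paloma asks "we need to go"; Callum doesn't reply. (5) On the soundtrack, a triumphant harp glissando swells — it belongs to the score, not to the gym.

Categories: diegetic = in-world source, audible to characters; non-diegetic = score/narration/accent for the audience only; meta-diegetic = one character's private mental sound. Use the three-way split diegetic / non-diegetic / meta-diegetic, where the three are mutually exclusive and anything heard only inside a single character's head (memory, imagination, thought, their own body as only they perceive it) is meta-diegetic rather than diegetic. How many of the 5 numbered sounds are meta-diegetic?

1

Sound (1): the music is a memory playing inside Paloma's mind alone; no real-world source, Callum can't hear it, so meta-diegetic.
(2) is diegetic: the music comes from an on-screen device that Paloma responds to.
(3) the sound comes from a till physically present in the location → diegetic.
(4) on-screen dialogue — Paloma speaks and Callum is there to hear → diegetic.
Sound (5): score with no on-screen or off-screen source; it exists for the audience alone, so non-diegetic.
So 1 of the 5 is meta-diegetic: (1).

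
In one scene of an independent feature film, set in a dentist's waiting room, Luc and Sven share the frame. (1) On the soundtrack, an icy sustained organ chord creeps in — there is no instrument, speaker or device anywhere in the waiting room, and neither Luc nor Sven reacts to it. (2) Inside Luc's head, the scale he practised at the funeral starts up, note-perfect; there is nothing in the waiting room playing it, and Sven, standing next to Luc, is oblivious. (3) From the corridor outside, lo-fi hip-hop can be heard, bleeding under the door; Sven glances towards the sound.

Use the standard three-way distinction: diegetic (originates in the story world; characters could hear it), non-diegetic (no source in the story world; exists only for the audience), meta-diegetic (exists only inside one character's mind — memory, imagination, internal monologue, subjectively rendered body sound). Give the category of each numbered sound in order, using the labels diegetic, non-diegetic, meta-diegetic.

non-diegetic, meta-diegetic, diegetic

(1) score with no on-screen or off-screen source; it exists for the audience alone → non-diegetic.
(2) is meta-diegetic: remembered music, private to Luc — Sven is oblivious because it isn't in the room.
Sound (3): it's coming from the corridor outside — a location within the story world — and Sven reacts, so diegetic.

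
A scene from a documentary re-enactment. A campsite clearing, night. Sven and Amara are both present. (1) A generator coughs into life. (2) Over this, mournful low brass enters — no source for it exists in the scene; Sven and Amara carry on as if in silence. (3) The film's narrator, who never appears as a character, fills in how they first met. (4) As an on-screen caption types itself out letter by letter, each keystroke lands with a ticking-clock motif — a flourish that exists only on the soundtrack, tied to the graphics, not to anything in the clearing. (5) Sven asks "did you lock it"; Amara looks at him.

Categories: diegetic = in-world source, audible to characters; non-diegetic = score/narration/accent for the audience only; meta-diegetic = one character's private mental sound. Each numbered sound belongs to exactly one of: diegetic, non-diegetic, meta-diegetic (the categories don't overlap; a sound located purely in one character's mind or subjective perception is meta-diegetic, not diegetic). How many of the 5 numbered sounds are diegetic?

2

(1) the sound comes from a generator physically present in the location → diegetic.
(2) is non-diegetic: nothing in the clearing produces it and the characters don't hear it — pure soundtrack.
Sound (3): the narrator exists outside the story world, addressing only the audience, so non-diegetic.
(4) it accompanies on-screen graphics, not anything inside the story world → non-diegetic.
Sound (5): spoken by a character present in the story world, so diegetic.
Diegetic: (1), (5) — that's 2.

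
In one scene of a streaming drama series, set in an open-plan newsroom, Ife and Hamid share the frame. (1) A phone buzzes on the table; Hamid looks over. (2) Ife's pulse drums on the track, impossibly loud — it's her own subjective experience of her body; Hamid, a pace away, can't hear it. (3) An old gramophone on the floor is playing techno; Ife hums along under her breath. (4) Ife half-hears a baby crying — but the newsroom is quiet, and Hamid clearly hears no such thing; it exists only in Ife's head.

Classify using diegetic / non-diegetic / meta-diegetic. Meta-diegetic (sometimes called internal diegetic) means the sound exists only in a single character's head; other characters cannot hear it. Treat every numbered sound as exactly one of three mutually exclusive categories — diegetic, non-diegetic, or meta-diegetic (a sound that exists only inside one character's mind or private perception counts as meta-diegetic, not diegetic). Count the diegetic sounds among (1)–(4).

Sound (1): the sound comes from a phone physically present in the location, so diegetic.
(2) is meta-diegetic: a subjective body sound — Ife's private perception, inaudible to Hamid.
Sound (3): an old gramophone is a physical source in the scene and Ife reacts to it, so diegetic.
(4) the sound is imagined by Ife; nothing in the story world is producing it and Hamid can't hear it → meta-diegetic.
Diegetic: (1), (3) — that's 2.

2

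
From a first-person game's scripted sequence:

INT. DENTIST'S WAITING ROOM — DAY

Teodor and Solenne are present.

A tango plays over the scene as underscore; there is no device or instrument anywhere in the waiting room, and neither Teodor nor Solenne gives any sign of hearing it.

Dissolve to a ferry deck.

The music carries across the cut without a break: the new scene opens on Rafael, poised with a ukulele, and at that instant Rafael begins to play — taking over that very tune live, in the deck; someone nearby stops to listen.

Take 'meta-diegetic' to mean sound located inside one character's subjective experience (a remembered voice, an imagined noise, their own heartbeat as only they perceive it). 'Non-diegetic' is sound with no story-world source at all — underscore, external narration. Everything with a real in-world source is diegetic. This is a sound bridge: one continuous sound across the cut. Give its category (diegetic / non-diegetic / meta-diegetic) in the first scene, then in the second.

non-diegetic, diegetic

Scene one: there's no in-world source anywhere and no character hears it — underscore for the audience only → non-diegetic.
Scene two: from the moment Rafael starts playing, the tune is being performed on a ukulele inside the story world and another character hears it → diegetic.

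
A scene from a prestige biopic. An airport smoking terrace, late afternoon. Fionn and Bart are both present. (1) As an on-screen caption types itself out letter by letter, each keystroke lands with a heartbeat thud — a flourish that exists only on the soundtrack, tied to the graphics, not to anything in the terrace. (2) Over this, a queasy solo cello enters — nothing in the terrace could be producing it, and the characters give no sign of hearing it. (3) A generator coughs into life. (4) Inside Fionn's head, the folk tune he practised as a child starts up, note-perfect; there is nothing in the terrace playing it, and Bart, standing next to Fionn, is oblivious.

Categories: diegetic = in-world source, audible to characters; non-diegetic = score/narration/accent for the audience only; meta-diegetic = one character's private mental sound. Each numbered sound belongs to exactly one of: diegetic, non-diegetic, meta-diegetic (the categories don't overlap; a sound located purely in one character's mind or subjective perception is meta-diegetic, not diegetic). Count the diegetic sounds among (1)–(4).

Sound (1): sound married to a title/caption — outside the diegesis by definition, so non-diegetic.
(2) is non-diegetic: score with no on-screen or off-screen source; it exists for the audience alone.
(3) is diegetic: an in-world source (a generator); characters could hear it.
(4) is meta-diegetic: remembered music, private to Fionn — Bart is oblivious because it isn't in the room.
So 1 of the 4 is diegetic: (3).

1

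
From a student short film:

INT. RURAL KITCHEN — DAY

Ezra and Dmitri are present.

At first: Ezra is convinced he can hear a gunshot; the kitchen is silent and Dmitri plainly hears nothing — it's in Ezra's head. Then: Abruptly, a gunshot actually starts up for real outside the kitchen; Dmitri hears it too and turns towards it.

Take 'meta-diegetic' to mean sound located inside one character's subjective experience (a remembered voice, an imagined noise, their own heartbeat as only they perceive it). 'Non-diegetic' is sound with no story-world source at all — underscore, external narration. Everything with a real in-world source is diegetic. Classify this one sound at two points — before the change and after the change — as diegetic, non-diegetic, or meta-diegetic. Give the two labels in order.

meta-diegetic, diegetic

Before the change: only Ezra 'hears' it — imagined, in his mind → meta-diegetic.
After the change: now there's a real external source and Dmitri hears it too — in the story world → diegetic.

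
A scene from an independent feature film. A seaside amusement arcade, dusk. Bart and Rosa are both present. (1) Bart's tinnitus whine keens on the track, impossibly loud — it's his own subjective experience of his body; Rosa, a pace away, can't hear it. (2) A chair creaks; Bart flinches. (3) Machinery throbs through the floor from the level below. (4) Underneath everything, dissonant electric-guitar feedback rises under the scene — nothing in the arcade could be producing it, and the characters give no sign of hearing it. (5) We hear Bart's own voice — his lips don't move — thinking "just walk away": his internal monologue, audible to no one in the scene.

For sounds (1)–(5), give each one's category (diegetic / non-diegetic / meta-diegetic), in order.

meta-diegetic, diegetic, diegetic, non-diegetic, meta-diegetic

Sound (1): point-of-audition from inside Bart's body; not a sound in the room, so meta-diegetic.
(2) a chair is a real object/event in the scene's world → diegetic.
Sound (3): machinery is part of the location's real environment, so diegetic.
Sound (4): nothing in the arcade produces it and the characters don't hear it — pure soundtrack, so non-diegetic.
Sound (5): it's Bart's unspoken thought, heard only by the audience via his subjectivity, so meta-diegetic.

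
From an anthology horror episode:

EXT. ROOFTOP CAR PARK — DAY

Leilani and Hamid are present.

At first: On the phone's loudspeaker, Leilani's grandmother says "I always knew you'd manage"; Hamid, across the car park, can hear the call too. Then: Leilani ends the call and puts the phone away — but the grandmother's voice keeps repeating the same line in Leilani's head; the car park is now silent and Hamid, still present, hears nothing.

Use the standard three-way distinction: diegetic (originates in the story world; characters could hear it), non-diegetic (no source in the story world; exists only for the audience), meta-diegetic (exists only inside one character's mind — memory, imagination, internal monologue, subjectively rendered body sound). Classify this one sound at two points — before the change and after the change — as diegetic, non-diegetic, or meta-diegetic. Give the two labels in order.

Before the change: the loudspeaker is an in-world source; both Leilani and Hamid hear the call → diegetic.
After the change: with the phone off, the voice continues only as Leilani's private mental replay — Hamid can't hear it → meta-diegetic.

diegetic, meta-diegetic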